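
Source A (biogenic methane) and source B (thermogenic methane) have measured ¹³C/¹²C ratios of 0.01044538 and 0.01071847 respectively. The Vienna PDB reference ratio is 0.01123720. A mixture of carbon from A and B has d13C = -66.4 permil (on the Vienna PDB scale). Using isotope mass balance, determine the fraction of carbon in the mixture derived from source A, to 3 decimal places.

δ_A = (0.01044538/0.01123720 − 1)×1000 = (0.929536 − 1)×1000 = -70.464 permil
δ_B = (0.01071847/0.01123720 − 1)×1000 = (0.953838 − 1)×1000 = -46.162 permil
f_A = (δ_mix − δ_B)/(δ_A − δ_B) = (-66.4 − (-46.162))/(-70.464 − (-46.162))
f_A = -20.238 / -24.302 = 0.8328

0.833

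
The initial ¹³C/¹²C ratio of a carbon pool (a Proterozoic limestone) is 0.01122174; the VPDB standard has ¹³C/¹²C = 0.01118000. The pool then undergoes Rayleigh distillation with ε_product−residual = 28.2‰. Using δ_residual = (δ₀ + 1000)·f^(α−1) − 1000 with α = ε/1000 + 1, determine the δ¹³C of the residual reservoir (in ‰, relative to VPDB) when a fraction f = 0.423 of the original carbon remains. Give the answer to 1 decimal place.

-20.3‰

δ₀ = (0.01122174/0.01118000 − 1)×1000 = (1.003733 − 1)×1000 = 3.733‰
α − 1 = ε/1000 = 0.0282
f^(α−1) = 0.423^(0.0282) = 0.976029
δ_res = (3.733 + 1000) × 0.976029 − 1000 = 979.673 − 1000 = -20.33‰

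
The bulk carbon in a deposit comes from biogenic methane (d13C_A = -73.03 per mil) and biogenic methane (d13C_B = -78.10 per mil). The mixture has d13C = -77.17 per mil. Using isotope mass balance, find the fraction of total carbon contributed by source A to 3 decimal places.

δ_mix = f_A·δ_A + (1 − f_A)·δ_B  ⇒  f_A = (δ_mix − δ_B)/(δ_A − δ_B)
f_A = (-77.17 − (-78.10)) / (-73.03 − (-78.10))
f_A = 0.93 / 5.07 = 0.1834

0.183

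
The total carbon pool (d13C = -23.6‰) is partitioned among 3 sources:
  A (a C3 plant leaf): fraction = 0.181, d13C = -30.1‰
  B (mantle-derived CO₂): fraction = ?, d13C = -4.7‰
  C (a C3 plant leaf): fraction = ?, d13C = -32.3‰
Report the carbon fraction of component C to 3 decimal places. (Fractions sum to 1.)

0.518

Let f_C and f_B be the unknown fractions; fractions sum to 1 so f_C + f_B = 0.819.
Mass balance: Σ fᵢ·δᵢ = δ_bulk ⇒ f_C·(-32.3) + f_B·(-4.7) = -23.6 − (-5.448) = -18.152
Substitute f_B = 0.819 − f_C:
f_C·(-32.3 − -4.7) = -18.152 − 0.819×(-4.7) = -14.303
f_C = -14.303 / -27.6 = 0.5182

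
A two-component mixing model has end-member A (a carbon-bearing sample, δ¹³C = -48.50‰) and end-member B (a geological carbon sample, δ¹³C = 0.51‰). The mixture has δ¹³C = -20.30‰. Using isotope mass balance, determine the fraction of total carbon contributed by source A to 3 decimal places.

0.425

δ_mix = f_A·δ_A + (1 − f_A)·δ_B  ⇒  f_A = (δ_mix − δ_B)/(δ_A − δ_B)
f_A = (-20.30 − (0.51)) / (-48.50 − (0.51))
f_A = -20.81 / -49.01 = 0.4246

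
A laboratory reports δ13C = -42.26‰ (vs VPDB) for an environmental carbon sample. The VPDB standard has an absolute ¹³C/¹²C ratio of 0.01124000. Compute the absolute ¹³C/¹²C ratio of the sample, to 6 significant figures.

R_sample = R_standard × (δ13C/1000 + 1)
R_sample = 0.01124000 × (-42.26/1000 + 1) = 0.01124000 × 0.957740
R_sample = 0.0107650

0.0107650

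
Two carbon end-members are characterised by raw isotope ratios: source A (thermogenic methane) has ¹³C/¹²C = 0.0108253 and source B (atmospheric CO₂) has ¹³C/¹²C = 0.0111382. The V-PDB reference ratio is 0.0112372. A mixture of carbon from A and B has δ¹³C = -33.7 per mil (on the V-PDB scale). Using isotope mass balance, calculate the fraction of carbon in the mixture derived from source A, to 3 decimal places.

0.894

δ_A = (0.0108253/0.0112372 − 1)×1000 = (0.963345 − 1)×1000 = -36.655 per mil
δ_B = (0.0111382/0.0112372 − 1)×1000 = (0.991190 − 1)×1000 = -8.810 per mil
f_A = (δ_mix − δ_B)/(δ_A − δ_B) = (-33.7 − (-8.810))/(-36.655 − (-8.810))
f_A = -24.890 / -27.845 = 0.8939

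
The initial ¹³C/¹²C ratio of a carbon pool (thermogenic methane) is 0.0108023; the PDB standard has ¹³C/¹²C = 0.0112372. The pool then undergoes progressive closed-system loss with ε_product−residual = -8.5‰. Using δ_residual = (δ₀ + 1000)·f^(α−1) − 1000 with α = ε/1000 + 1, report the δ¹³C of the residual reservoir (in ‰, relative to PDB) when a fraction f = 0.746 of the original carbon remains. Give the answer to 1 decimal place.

δ₀ = (0.0108023/0.0112372 − 1)×1000 = (0.961298 − 1)×1000 = -38.702‰
α − 1 = ε/1000 = -0.0085
f^(α−1) = 0.746^(-0.0085) = 1.002494
δ_res = (-38.702 + 1000) × 1.002494 − 1000 = 963.696 − 1000 = -36.30‰

-36.3‰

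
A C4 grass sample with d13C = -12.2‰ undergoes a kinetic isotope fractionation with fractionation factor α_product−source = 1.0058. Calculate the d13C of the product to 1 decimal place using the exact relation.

δ_product = (δ_source + 1000)·α − 1000
δ_product = (-12.2 + 1000) × 1.0058 − 1000
δ_product = 993.529 − 1000 = -6.47‰

-6.5‰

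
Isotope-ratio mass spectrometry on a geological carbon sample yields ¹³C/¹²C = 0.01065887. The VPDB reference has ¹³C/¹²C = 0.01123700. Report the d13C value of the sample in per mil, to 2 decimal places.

-51.45 per mil

d13C = (R_sample / R_standard − 1) × 1000
R_sample / R_standard = 0.01065887 / 0.01123700 = 0.948551
d13C = (0.948551 − 1) × 1000 = -51.449 per mil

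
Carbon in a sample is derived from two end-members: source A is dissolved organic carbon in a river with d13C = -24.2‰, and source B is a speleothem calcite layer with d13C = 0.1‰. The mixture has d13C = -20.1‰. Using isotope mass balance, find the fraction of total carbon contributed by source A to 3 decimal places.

0.831

δ_mix = f_A·δ_A + (1 − f_A)·δ_B  ⇒  f_A = (δ_mix − δ_B)/(δ_A − δ_B)
f_A = (-20.1 − (0.1)) / (-24.2 − (0.1))
f_A = -20.2 / -24.3 = 0.8313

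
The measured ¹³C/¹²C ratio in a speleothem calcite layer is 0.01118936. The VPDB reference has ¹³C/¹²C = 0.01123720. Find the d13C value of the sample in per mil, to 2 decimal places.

-4.26 per mil

d13C = (R_sample / R_standard − 1) × 1000
R_sample / R_standard = 0.01118936 / 0.01123720 = 0.995743
d13C = (0.995743 − 1) × 1000 = -4.257 per mil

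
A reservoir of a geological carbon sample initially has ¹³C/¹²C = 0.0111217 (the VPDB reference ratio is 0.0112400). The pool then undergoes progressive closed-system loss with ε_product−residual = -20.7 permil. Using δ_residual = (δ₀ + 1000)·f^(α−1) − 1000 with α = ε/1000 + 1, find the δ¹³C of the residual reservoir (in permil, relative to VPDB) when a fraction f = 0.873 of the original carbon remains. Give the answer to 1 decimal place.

-7.7 permil

δ₀ = (0.0111217/0.0112400 − 1)×1000 = (0.989475 − 1)×1000 = -10.525 permil
α − 1 = ε/1000 = -0.0207
f^(α−1) = 0.873^(-0.0207) = 1.002815
δ_res = (-10.525 + 1000) × 1.002815 − 1000 = 992.261 − 1000 = -7.74 permil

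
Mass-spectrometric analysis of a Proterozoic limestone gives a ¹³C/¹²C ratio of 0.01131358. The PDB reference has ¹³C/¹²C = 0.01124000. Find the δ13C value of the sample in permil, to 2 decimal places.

6.55 permil

δ13C = (R_sample / R_standard − 1) × 1000
R_sample / R_standard = 0.01131358 / 0.01124000 = 1.006546
δ13C = (1.006546 − 1) × 1000 = 6.546 permil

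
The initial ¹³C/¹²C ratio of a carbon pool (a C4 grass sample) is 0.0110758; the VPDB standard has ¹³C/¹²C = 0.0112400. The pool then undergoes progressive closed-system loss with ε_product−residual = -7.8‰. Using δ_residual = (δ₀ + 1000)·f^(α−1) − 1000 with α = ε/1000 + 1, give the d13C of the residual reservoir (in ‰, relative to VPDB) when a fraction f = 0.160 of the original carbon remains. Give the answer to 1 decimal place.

δ₀ = (0.0110758/0.0112400 − 1)×1000 = (0.985391 − 1)×1000 = -14.609‰
α − 1 = ε/1000 = -0.0078
f^(α−1) = 0.160^(-0.0078) = 1.014397
δ_res = (-14.609 + 1000) × 1.014397 − 1000 = 999.578 − 1000 = -0.42‰

-0.4‰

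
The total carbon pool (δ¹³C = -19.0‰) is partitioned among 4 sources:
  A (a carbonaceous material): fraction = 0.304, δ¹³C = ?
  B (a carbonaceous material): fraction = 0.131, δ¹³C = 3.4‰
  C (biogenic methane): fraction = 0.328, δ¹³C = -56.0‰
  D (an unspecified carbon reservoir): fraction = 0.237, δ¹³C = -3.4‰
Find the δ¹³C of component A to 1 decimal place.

Isotope mass balance: δ_bulk = Σ fᵢ·δᵢ.
-19.0 = 0.304×δ_A + 0.131×(3.4) + 0.328×(-56.0) + 0.237×(-3.4)
0.304·δ_A = -19.0 − (-18.728) = -0.272
δ_A = -0.272 / 0.304 = -0.89‰

-0.9‰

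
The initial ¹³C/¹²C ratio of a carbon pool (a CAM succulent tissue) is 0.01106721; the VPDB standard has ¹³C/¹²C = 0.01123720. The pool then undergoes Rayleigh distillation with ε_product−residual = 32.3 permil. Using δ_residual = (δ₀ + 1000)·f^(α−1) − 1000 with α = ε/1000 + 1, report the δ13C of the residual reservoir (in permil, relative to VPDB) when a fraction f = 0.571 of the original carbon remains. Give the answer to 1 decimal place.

δ₀ = (0.01106721/0.01123720 − 1)×1000 = (0.984873 − 1)×1000 = -15.127 permil
α − 1 = ε/1000 = 0.0323
f^(α−1) = 0.571^(0.0323) = 0.982063
δ_res = (-15.127 + 1000) × 0.982063 − 1000 = 967.207 − 1000 = -32.79 permil

-32.8 permil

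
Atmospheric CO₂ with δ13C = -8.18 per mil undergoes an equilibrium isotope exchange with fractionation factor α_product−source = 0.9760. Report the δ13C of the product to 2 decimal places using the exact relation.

δ_product = (δ_source + 1000)·α − 1000
δ_product = (-8.18 + 1000) × 0.9760 − 1000
δ_product = 968.016 − 1000 = -31.984 per mil

-31.98 per mil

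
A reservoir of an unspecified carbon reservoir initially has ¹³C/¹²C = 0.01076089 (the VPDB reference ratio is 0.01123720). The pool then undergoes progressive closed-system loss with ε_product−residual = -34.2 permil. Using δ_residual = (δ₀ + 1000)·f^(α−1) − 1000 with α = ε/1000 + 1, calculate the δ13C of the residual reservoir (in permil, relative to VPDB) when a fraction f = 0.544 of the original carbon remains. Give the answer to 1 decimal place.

δ₀ = (0.01076089/0.01123720 − 1)×1000 = (0.957613 − 1)×1000 = -42.387 permil
α − 1 = ε/1000 = -0.0342
f^(α−1) = 0.544^(-0.0342) = 1.021039
δ_res = (-42.387 + 1000) × 1.021039 − 1000 = 977.761 − 1000 = -22.24 permil

-22.2 permil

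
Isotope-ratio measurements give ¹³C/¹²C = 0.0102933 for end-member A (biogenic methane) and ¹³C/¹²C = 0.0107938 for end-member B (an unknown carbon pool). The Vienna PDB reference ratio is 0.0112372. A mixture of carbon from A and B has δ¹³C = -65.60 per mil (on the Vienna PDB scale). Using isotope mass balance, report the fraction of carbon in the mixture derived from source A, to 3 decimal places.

δ_A = (0.0102933/0.0112372 − 1)×1000 = (0.916002 − 1)×1000 = -83.998 per mil
δ_B = (0.0107938/0.0112372 − 1)×1000 = (0.960542 − 1)×1000 = -39.458 per mil
f_A = (δ_mix − δ_B)/(δ_A − δ_B) = (-65.60 − (-39.458))/(-83.998 − (-39.458))
f_A = -26.142 / -44.540 = 0.5869

0.587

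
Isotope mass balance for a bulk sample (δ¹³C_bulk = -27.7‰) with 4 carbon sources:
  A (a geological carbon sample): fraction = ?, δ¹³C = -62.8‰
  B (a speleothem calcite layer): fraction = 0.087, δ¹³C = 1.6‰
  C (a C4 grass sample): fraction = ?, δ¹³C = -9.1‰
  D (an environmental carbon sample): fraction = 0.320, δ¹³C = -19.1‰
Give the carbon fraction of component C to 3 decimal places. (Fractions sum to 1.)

Let f_C and f_A be the unknown fractions; fractions sum to 1 so f_C + f_A = 0.593.
Mass balance: Σ fᵢ·δᵢ = δ_bulk ⇒ f_C·(-9.1) + f_A·(-62.8) = -27.7 − (-5.973) = -21.727
Substitute f_A = 0.593 − f_C:
f_C·(-9.1 − -62.8) = -21.727 − 0.593×(-62.8) = 15.513
f_C = 15.513 / 53.7 = 0.2889

0.289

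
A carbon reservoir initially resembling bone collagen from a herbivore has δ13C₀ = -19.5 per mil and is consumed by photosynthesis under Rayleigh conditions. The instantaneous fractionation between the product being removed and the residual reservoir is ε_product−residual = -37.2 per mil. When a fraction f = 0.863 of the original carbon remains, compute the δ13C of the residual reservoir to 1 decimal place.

-14.1 per mil

Rayleigh residual: δ_res = (δ₀ + 1000)·f^(α−1) − 1000
α = ε/1000 + 1 = 0.96280, so α − 1 = -0.03720
f^(α−1) = 0.863^(-0.03720) = 1.005496
δ_res = (-19.5 + 1000) × 1.005496 − 1000 = 985.889 − 1000 = -14.11 per mil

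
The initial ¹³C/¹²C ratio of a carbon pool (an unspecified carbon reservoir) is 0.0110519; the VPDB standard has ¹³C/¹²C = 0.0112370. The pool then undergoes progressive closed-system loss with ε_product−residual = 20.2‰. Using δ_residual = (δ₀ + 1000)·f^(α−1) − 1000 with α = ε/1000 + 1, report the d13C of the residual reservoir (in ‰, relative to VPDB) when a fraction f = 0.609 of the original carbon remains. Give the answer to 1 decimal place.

-26.3‰

δ₀ = (0.0110519/0.0112370 − 1)×1000 = (0.983528 − 1)×1000 = -16.472‰
α − 1 = ε/1000 = 0.0202
f^(α−1) = 0.609^(0.0202) = 0.990032
δ_res = (-16.472 + 1000) × 0.990032 − 1000 = 973.724 − 1000 = -26.28‰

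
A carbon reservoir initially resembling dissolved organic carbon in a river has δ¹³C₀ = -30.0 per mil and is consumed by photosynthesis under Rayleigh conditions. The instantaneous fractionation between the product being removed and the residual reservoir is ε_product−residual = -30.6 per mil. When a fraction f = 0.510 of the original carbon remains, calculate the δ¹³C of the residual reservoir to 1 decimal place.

-9.8 per mil

Rayleigh residual: δ_res = (δ₀ + 1000)·f^(α−1) − 1000
α = ε/1000 + 1 = 0.96940, so α − 1 = -0.03060
f^(α−1) = 0.510^(-0.03060) = 1.020818
δ_res = (-30.0 + 1000) × 1.020818 − 1000 = 990.194 − 1000 = -9.81 per mil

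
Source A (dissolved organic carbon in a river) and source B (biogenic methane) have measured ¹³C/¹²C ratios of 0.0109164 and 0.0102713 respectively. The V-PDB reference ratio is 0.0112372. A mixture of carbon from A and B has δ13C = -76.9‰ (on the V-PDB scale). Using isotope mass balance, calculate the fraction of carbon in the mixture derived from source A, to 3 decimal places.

δ_A = (0.0109164/0.0112372 − 1)×1000 = (0.971452 − 1)×1000 = -28.548‰
δ_B = (0.0102713/0.0112372 − 1)×1000 = (0.914044 − 1)×1000 = -85.956‰
f_A = (δ_mix − δ_B)/(δ_A − δ_B) = (-76.9 − (-85.956))/(-28.548 − (-85.956))
f_A = 9.056 / 57.408 = 0.1577

0.158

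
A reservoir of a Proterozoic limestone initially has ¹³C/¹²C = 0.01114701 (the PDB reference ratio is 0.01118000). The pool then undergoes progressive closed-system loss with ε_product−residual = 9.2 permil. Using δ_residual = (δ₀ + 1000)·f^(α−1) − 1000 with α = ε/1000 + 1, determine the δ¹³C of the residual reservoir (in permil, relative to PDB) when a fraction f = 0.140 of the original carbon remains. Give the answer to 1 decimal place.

-20.8 permil

δ₀ = (0.01114701/0.01118000 − 1)×1000 = (0.997049 − 1)×1000 = -2.951 permil
α − 1 = ε/1000 = 0.0092
f^(α−1) = 0.140^(0.0092) = 0.982074
δ_res = (-2.951 + 1000) × 0.982074 − 1000 = 979.176 − 1000 = -20.82 permil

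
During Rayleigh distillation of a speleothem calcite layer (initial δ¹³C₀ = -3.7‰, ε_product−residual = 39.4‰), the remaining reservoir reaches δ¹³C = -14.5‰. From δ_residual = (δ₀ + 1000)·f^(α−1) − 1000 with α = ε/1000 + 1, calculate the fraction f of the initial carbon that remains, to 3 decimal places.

0.758

α − 1 = ε/1000 = 0.0394
(δ_res + 1000)/(δ₀ + 1000) = (-14.5 + 1000)/(-3.7 + 1000) = 985.5/996.3 = 0.989160
f = 0.989160^(1/0.0394) = exp(ln(0.989160)/0.0394) = exp(-0.01090/0.0394)
f = exp(-0.2766) = 0.7583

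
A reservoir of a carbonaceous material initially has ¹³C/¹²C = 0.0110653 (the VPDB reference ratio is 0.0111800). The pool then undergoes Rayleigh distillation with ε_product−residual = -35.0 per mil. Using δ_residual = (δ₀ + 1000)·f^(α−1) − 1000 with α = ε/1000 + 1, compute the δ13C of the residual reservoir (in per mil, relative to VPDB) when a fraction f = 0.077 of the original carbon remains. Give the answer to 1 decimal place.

δ₀ = (0.0110653/0.0111800 − 1)×1000 = (0.989741 − 1)×1000 = -10.259 per mil
α − 1 = ε/1000 = -0.0350
f^(α−1) = 0.077^(-0.0350) = 1.093888
δ_res = (-10.259 + 1000) × 1.093888 − 1000 = 1082.665 − 1000 = 82.67 per mil

82.7 per mil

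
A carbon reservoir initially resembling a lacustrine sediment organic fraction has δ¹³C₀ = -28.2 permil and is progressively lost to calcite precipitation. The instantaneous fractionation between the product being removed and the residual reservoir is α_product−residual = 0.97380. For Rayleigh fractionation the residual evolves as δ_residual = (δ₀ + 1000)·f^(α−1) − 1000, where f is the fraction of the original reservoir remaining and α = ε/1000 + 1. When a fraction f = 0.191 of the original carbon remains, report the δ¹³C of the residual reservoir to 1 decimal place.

14.9 permil

Rayleigh residual: δ_res = (δ₀ + 1000)·f^(α−1) − 1000
α − 1 = -0.02620
f^(α−1) = 0.191^(-0.02620) = 1.044328
δ_res = (-28.2 + 1000) × 1.044328 − 1000 = 1014.878 − 1000 = 14.88 permil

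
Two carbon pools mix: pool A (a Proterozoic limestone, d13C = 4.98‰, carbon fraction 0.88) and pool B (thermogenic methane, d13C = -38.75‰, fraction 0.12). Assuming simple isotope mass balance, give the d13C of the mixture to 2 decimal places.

δ_mix = f_A·δ_A + f_B·δ_B
δ_mix = 0.88 × (4.98) + 0.12 × (-38.75)
δ_mix = 4.382 + -4.650 = -0.268‰

-0.27‰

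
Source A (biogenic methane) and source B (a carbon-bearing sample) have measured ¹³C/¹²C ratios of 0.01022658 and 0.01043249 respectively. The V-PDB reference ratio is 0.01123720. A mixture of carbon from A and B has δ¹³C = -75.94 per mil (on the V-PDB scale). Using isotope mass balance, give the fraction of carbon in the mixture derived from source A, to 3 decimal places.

δ_A = (0.01022658/0.01123720 − 1)×1000 = (0.910065 − 1)×1000 = -89.935 per mil
δ_B = (0.01043249/0.01123720 − 1)×1000 = (0.928389 − 1)×1000 = -71.611 per mil
f_A = (δ_mix − δ_B)/(δ_A − δ_B) = (-75.94 − (-71.611))/(-89.935 − (-71.611))
f_A = -4.329 / -18.324 = 0.2362

0.236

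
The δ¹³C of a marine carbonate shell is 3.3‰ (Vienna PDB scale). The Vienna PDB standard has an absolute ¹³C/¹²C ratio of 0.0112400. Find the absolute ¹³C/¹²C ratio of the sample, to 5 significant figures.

0.011277

R_sample = R_standard × (δ¹³C/1000 + 1)
R_sample = 0.0112400 × (3.3/1000 + 1) = 0.0112400 × 1.003300
R_sample = 0.0112771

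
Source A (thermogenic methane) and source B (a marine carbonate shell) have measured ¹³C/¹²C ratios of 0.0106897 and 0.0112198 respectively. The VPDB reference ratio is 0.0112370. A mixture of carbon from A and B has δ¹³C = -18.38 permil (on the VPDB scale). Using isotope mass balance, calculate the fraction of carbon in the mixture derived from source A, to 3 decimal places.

δ_A = (0.0106897/0.0112370 − 1)×1000 = (0.951295 − 1)×1000 = -48.705 permil
δ_B = (0.0112198/0.0112370 − 1)×1000 = (0.998469 − 1)×1000 = -1.531 permil
f_A = (δ_mix − δ_B)/(δ_A − δ_B) = (-18.38 − (-1.531))/(-48.705 − (-1.531))
f_A = -16.849 / -47.175 = 0.3572

0.357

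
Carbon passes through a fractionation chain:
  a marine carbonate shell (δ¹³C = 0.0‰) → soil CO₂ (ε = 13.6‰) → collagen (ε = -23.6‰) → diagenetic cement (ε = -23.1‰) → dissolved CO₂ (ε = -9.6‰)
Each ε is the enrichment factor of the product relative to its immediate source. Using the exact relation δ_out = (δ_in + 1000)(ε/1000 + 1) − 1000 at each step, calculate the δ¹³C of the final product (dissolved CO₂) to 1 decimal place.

step 1: δ = (-0.00 + 1000)·(13.6/1000 + 1) − 1000 = 13.60‰
step 2: δ = (13.60 + 1000)·(-23.6/1000 + 1) − 1000 = -10.32‰
step 3: δ = (-10.32 + 1000)·(-23.1/1000 + 1) − 1000 = -33.18‰
step 4: δ = (-33.18 + 1000)·(-9.6/1000 + 1) − 1000 = -42.46‰

-42.5‰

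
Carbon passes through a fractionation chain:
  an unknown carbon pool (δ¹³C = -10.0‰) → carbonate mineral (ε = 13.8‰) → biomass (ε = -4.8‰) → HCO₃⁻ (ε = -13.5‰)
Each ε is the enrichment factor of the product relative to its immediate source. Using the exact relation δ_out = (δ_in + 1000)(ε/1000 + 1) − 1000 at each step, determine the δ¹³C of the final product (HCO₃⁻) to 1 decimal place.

step 1: δ = (-10.00 + 1000)·(13.8/1000 + 1) − 1000 = 3.66‰
step 2: δ = (3.66 + 1000)·(-4.8/1000 + 1) − 1000 = -1.16‰
step 3: δ = (-1.16 + 1000)·(-13.5/1000 + 1) − 1000 = -14.64‰

-14.6‰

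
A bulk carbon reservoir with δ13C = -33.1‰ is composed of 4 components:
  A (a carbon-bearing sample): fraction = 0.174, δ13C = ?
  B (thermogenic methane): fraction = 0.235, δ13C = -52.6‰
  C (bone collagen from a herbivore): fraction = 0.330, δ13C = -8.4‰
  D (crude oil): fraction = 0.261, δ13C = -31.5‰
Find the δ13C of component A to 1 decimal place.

Isotope mass balance: δ_bulk = Σ fᵢ·δᵢ.
-33.1 = 0.174×δ_A + 0.235×(-52.6) + 0.330×(-8.4) + 0.261×(-31.5)
0.174·δ_A = -33.1 − (-23.355) = -9.745
δ_A = -9.745 / 0.174 = -56.01‰

-56.0‰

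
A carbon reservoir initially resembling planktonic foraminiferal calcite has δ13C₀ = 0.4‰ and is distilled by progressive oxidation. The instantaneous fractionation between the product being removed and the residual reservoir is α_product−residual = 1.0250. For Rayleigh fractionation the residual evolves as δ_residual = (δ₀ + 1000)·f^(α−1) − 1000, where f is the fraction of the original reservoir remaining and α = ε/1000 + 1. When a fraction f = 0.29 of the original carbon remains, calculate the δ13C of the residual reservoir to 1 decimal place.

Rayleigh residual: δ_res = (δ₀ + 1000)·f^(α−1) − 1000
α − 1 = 0.02500
f^(α−1) = 0.29^(0.02500) = 0.969527
δ_res = (0.4 + 1000) × 0.969527 − 1000 = 969.915 − 1000 = -30.09‰

-30.1‰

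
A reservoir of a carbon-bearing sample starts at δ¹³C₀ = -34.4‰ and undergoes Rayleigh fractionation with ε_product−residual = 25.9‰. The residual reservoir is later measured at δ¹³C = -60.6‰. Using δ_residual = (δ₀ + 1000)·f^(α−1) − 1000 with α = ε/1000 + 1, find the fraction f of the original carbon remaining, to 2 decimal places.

0.35

α − 1 = ε/1000 = 0.0259
(δ_res + 1000)/(δ₀ + 1000) = (-60.6 + 1000)/(-34.4 + 1000) = 939.4/965.6 = 0.972867
f = 0.972867^(1/0.0259) = exp(ln(0.972867)/0.0259) = exp(-0.02751/0.0259)
f = exp(-1.0621) = 0.3457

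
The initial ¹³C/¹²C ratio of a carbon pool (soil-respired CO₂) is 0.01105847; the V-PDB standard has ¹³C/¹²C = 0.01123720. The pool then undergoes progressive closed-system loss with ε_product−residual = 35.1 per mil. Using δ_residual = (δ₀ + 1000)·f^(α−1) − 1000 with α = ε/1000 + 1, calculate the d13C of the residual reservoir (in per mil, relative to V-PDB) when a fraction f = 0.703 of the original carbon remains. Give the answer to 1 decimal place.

-28.0 per mil

δ₀ = (0.01105847/0.01123720 − 1)×1000 = (0.984095 − 1)×1000 = -15.905 per mil
α − 1 = ε/1000 = 0.0351
f^(α−1) = 0.703^(0.0351) = 0.987707
δ_res = (-15.905 + 1000) × 0.987707 − 1000 = 971.997 − 1000 = -28.00 per mil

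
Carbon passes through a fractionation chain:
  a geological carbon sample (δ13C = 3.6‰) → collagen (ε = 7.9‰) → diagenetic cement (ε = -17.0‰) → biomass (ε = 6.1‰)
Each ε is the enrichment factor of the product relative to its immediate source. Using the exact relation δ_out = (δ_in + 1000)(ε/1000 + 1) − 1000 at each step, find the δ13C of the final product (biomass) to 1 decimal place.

step 1: δ = (3.60 + 1000)·(7.9/1000 + 1) − 1000 = 11.53‰
step 2: δ = (11.53 + 1000)·(-17.0/1000 + 1) − 1000 = -5.67‰
step 3: δ = (-5.67 + 1000)·(6.1/1000 + 1) − 1000 = 0.40‰

0.4‰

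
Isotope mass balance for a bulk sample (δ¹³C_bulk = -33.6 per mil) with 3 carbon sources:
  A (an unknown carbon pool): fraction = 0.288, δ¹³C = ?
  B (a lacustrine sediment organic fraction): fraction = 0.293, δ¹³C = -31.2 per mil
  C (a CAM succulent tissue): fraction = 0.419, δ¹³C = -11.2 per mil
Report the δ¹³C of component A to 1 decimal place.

-68.6 per mil

Isotope mass balance: δ_bulk = Σ fᵢ·δᵢ.
-33.6 = 0.288×δ_A + 0.293×(-31.2) + 0.419×(-11.2)
0.288·δ_A = -33.6 − (-13.834) = -19.766
δ_A = -19.766 / 0.288 = -68.63 per mil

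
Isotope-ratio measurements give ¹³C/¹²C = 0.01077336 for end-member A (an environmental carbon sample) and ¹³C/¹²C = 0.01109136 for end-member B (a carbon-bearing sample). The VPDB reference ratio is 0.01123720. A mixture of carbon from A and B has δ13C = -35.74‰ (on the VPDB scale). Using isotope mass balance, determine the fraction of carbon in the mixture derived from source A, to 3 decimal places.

δ_A = (0.01077336/0.01123720 − 1)×1000 = (0.958723 − 1)×1000 = -41.277‰
δ_B = (0.01109136/0.01123720 − 1)×1000 = (0.987022 − 1)×1000 = -12.978‰
f_A = (δ_mix − δ_B)/(δ_A − δ_B) = (-35.74 − (-12.978))/(-41.277 − (-12.978))
f_A = -22.762 / -28.299 = 0.8043

0.804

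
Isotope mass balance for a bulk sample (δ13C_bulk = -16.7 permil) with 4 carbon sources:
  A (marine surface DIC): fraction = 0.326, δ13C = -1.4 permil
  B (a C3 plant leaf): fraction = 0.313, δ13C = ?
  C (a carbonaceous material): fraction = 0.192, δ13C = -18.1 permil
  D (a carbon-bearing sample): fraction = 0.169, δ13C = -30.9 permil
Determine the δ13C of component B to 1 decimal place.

Isotope mass balance: δ_bulk = Σ fᵢ·δᵢ.
-16.7 = 0.326×(-1.4) + 0.313×δ_B + 0.192×(-18.1) + 0.169×(-30.9)
0.313·δ_B = -16.7 − (-9.154) = -7.546
δ_B = -7.546 / 0.313 = -24.11 permil

-24.1 permil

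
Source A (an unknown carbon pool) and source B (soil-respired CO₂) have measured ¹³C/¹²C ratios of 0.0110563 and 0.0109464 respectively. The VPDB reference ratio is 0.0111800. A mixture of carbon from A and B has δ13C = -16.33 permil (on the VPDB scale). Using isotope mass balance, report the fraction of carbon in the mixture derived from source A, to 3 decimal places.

δ_A = (0.0110563/0.0111800 − 1)×1000 = (0.988936 − 1)×1000 = -11.064 permil
δ_B = (0.0109464/0.0111800 − 1)×1000 = (0.979106 − 1)×1000 = -20.894 permil
f_A = (δ_mix − δ_B)/(δ_A − δ_B) = (-16.33 − (-20.894))/(-11.064 − (-20.894))
f_A = 4.564 / 9.830 = 0.4643

0.464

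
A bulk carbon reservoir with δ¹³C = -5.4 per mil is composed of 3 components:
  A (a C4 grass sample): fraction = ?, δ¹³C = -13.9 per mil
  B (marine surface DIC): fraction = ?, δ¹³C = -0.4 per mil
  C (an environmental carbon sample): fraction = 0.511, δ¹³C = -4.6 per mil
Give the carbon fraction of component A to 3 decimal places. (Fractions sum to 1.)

0.211

Let f_A and f_B be the unknown fractions; fractions sum to 1 so f_A + f_B = 0.489.
Mass balance: Σ fᵢ·δᵢ = δ_bulk ⇒ f_A·(-13.9) + f_B·(-0.4) = -5.4 − (-2.351) = -3.049
Substitute f_B = 0.489 − f_A:
f_A·(-13.9 − -0.4) = -3.049 − 0.489×(-0.4) = -2.854
f_A = -2.854 / -13.5 = 0.2114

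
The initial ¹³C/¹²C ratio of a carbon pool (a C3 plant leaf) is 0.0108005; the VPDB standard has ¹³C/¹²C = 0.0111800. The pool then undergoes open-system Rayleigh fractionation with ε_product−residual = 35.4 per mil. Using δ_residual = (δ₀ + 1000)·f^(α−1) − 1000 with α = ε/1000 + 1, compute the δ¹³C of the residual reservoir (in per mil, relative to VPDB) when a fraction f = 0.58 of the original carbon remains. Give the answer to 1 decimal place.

-52.4 per mil

δ₀ = (0.0108005/0.0111800 − 1)×1000 = (0.966055 − 1)×1000 = -33.945 per mil
α − 1 = ε/1000 = 0.0354
f^(α−1) = 0.58^(0.0354) = 0.980901
δ_res = (-33.945 + 1000) × 0.980901 − 1000 = 947.605 − 1000 = -52.39 per mil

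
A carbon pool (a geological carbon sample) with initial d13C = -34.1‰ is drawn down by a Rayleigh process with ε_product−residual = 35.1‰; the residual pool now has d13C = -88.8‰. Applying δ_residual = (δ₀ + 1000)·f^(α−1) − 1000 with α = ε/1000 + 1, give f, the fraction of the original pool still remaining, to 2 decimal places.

α − 1 = ε/1000 = 0.0351
(δ_res + 1000)/(δ₀ + 1000) = (-88.8 + 1000)/(-34.1 + 1000) = 911.2/965.9 = 0.943369
f = 0.943369^(1/0.0351) = exp(ln(0.943369)/0.0351) = exp(-0.05830/0.0351)
f = exp(-1.6609) = 0.1900

0.19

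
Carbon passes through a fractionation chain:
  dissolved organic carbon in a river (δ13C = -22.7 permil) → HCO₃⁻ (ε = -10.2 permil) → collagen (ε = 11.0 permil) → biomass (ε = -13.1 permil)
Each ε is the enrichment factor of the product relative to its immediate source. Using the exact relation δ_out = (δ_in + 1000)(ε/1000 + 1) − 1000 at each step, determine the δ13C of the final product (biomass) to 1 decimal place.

step 1: δ = (-22.70 + 1000)·(-10.2/1000 + 1) − 1000 = -32.67 permil
step 2: δ = (-32.67 + 1000)·(11.0/1000 + 1) − 1000 = -22.03 permil
step 3: δ = (-22.03 + 1000)·(-13.1/1000 + 1) − 1000 = -34.84 permil

-34.8 permil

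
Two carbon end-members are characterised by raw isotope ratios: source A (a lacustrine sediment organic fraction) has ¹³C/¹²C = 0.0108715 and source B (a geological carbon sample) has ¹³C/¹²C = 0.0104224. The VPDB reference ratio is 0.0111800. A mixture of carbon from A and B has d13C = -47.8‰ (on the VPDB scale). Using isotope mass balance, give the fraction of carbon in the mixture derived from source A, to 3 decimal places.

0.497

δ_A = (0.0108715/0.0111800 − 1)×1000 = (0.972406 − 1)×1000 = -27.594‰
δ_B = (0.0104224/0.0111800 − 1)×1000 = (0.932236 − 1)×1000 = -67.764‰
f_A = (δ_mix − δ_B)/(δ_A − δ_B) = (-47.8 − (-67.764))/(-27.594 − (-67.764))
f_A = 19.964 / 40.170 = 0.4970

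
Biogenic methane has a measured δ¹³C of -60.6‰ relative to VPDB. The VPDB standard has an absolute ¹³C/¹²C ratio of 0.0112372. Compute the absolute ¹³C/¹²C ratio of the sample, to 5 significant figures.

0.010556

R_sample = R_standard × (δ¹³C/1000 + 1)
R_sample = 0.0112372 × (-60.6/1000 + 1) = 0.0112372 × 0.939400
R_sample = 0.0105562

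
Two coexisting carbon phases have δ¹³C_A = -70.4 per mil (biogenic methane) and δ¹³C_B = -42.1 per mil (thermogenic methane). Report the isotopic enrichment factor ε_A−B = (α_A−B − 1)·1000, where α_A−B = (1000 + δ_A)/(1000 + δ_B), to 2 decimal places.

α_A−B = (1000 + -70.4) / (1000 + -42.1) = 929.6 / 957.9 = 0.970456
ε_A−B = (0.970456 − 1) × 1000 = -29.544 per mil
(The approximation ε ≈ δ_A − δ_B would give -28.3 per mil.)

-29.54 per mil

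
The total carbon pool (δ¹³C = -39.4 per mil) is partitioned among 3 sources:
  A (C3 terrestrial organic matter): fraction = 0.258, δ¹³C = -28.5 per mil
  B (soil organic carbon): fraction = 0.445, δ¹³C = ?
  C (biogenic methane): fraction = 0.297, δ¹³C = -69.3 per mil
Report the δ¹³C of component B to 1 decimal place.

-25.8 per mil

Isotope mass balance: δ_bulk = Σ fᵢ·δᵢ.
-39.4 = 0.258×(-28.5) + 0.445×δ_B + 0.297×(-69.3)
0.445·δ_B = -39.4 − (-27.935) = -11.465
δ_B = -11.465 / 0.445 = -25.76 per mil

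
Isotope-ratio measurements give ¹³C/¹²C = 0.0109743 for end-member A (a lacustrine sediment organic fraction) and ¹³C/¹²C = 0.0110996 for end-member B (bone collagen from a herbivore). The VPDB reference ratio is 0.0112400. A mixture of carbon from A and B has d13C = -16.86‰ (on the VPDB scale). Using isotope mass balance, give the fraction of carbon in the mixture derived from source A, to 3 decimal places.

δ_A = (0.0109743/0.0112400 − 1)×1000 = (0.976361 − 1)×1000 = -23.639‰
δ_B = (0.0110996/0.0112400 − 1)×1000 = (0.987509 − 1)×1000 = -12.491‰
f_A = (δ_mix − δ_B)/(δ_A − δ_B) = (-16.86 − (-12.491))/(-23.639 − (-12.491))
f_A = -4.369 / -11.148 = 0.3919

0.392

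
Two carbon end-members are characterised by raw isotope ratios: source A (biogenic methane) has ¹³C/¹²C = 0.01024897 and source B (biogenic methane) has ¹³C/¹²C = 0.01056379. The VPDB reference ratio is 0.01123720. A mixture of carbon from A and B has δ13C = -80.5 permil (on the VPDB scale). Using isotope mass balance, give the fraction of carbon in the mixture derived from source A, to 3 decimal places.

0.734

δ_A = (0.01024897/0.01123720 − 1)×1000 = (0.912057 − 1)×1000 = -87.943 permil
δ_B = (0.01056379/0.01123720 − 1)×1000 = (0.940073 − 1)×1000 = -59.927 permil
f_A = (δ_mix − δ_B)/(δ_A − δ_B) = (-80.5 − (-59.927))/(-87.943 − (-59.927))
f_A = -20.573 / -28.016 = 0.7343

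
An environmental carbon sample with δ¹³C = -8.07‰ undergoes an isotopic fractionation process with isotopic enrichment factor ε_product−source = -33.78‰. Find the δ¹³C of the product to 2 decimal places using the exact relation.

To first order, δ_product ≈ δ_source + ε = -41.85‰.
Exactly, δ_product = (δ_source + 1000)·(ε/1000 + 1) − 1000.
δ_product = (-8.07 + 1000) × (-33.78/1000 + 1) − 1000
δ_product = -41.577‰

-41.58‰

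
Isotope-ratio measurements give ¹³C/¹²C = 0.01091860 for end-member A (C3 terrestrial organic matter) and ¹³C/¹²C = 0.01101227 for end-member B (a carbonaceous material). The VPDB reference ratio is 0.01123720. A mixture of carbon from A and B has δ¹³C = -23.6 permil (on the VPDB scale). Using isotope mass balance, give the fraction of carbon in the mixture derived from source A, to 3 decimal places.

δ_A = (0.01091860/0.01123720 − 1)×1000 = (0.971648 − 1)×1000 = -28.352 permil
δ_B = (0.01101227/0.01123720 − 1)×1000 = (0.979983 − 1)×1000 = -20.017 permil
f_A = (δ_mix − δ_B)/(δ_A − δ_B) = (-23.6 − (-20.017))/(-28.352 − (-20.017))
f_A = -3.583 / -8.336 = 0.4299

0.430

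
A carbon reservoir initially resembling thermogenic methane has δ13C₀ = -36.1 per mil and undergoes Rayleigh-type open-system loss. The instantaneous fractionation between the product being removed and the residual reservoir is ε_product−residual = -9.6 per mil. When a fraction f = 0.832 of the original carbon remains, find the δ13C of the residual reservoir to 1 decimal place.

-34.4 per mil

Rayleigh residual: δ_res = (δ₀ + 1000)·f^(α−1) − 1000
α = ε/1000 + 1 = 0.99040, so α − 1 = -0.00960
f^(α−1) = 0.832^(-0.00960) = 1.001767
δ_res = (-36.1 + 1000) × 1.001767 − 1000 = 965.603 − 1000 = -34.40 per mil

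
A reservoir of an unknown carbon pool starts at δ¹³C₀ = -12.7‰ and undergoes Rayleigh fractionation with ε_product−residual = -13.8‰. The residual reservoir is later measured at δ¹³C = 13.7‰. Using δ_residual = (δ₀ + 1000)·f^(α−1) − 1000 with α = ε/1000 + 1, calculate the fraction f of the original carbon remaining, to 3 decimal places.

α − 1 = ε/1000 = -0.0138
(δ_res + 1000)/(δ₀ + 1000) = (13.7 + 1000)/(-12.7 + 1000) = 1013.7/987.3 = 1.026740
f = 1.026740^(1/-0.0138) = exp(ln(1.026740)/-0.0138) = exp(0.02639/-0.0138)
f = exp(-1.9122) = 0.1478

0.148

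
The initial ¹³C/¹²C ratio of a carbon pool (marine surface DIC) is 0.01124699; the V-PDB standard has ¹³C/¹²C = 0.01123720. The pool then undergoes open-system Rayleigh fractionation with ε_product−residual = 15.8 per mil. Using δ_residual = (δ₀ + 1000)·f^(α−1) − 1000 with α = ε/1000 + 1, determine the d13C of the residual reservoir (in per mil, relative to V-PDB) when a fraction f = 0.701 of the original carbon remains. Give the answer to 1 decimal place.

-4.7 per mil

δ₀ = (0.01124699/0.01123720 − 1)×1000 = (1.000871 − 1)×1000 = 0.871 per mil
α − 1 = ε/1000 = 0.0158
f^(α−1) = 0.701^(0.0158) = 0.994403
δ_res = (0.871 + 1000) × 0.994403 − 1000 = 995.269 − 1000 = -4.73 per mil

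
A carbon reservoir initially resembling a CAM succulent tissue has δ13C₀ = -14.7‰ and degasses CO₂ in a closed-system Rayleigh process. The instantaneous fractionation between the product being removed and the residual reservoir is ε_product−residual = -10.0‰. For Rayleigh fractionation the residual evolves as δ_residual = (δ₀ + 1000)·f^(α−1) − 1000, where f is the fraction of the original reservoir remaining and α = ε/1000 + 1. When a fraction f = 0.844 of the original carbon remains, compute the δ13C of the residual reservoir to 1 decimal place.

Rayleigh residual: δ_res = (δ₀ + 1000)·f^(α−1) − 1000
α = ε/1000 + 1 = 0.99000, so α − 1 = -0.01000
f^(α−1) = 0.844^(-0.01000) = 1.001697
δ_res = (-14.7 + 1000) × 1.001697 − 1000 = 986.973 − 1000 = -13.03‰

-13.0‰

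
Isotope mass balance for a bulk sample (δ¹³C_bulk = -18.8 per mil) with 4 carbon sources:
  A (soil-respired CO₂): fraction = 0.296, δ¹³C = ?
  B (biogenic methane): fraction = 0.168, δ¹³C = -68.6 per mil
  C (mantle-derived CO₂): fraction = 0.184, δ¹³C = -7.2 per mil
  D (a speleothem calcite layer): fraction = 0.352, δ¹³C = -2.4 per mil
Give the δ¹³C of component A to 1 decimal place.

Isotope mass balance: δ_bulk = Σ fᵢ·δᵢ.
-18.8 = 0.296×δ_A + 0.168×(-68.6) + 0.184×(-7.2) + 0.352×(-2.4)
0.296·δ_A = -18.8 − (-13.694) = -5.106
δ_A = -5.106 / 0.296 = -17.25 per mil

-17.2 per mil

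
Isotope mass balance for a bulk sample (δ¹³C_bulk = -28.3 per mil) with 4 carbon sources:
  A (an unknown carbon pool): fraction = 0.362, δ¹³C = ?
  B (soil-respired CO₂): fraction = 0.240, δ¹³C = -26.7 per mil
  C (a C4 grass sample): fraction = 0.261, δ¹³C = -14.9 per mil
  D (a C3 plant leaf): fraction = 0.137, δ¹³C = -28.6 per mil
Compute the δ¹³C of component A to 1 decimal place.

-38.9 per mil

Isotope mass balance: δ_bulk = Σ fᵢ·δᵢ.
-28.3 = 0.362×δ_A + 0.240×(-26.7) + 0.261×(-14.9) + 0.137×(-28.6)
0.362·δ_A = -28.3 − (-14.215) = -14.085
δ_A = -14.085 / 0.362 = -38.91 per mil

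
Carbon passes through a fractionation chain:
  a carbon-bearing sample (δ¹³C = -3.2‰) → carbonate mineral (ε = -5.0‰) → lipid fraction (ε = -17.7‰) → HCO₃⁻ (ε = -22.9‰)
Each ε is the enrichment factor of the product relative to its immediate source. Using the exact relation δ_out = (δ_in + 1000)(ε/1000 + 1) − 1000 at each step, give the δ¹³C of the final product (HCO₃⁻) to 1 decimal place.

step 1: δ = (-3.20 + 1000)·(-5.0/1000 + 1) − 1000 = -8.18‰
step 2: δ = (-8.18 + 1000)·(-17.7/1000 + 1) − 1000 = -25.74‰
step 3: δ = (-25.74 + 1000)·(-22.9/1000 + 1) − 1000 = -48.05‰

-48.0‰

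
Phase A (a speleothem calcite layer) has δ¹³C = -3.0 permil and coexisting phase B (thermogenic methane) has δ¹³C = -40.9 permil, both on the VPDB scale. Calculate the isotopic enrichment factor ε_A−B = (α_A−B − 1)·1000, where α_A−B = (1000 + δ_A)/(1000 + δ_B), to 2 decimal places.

α_A−B = (1000 + -3.0) / (1000 + -40.9) = 997.0 / 959.1 = 1.039516
ε_A−B = (1.039516 − 1) × 1000 = 39.516 permil
(The approximation ε ≈ δ_A − δ_B would give 37.9 permil.)

39.52 permil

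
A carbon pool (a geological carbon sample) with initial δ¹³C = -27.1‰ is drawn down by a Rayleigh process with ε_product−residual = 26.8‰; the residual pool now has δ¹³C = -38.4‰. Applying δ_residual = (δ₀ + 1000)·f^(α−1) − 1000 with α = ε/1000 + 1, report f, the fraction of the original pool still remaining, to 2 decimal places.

0.65

α − 1 = ε/1000 = 0.0268
(δ_res + 1000)/(δ₀ + 1000) = (-38.4 + 1000)/(-27.1 + 1000) = 961.6/972.9 = 0.988385
f = 0.988385^(1/0.0268) = exp(ln(0.988385)/0.0268) = exp(-0.01168/0.0268)
f = exp(-0.4359) = 0.6467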